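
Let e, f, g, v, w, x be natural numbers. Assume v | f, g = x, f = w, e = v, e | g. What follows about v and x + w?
v | x + w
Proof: From e = v and e | g, v | g. g = x, so v | x. Since f = w and v | f, v | w. Since v | x, v | x + w.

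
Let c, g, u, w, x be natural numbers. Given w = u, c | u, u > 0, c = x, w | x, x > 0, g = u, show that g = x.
w = u and w | x, thus u | x. x > 0, so u ≤ x. From c = x and c | u, x | u. Since u > 0, x ≤ u. Since u ≤ x, u = x. Since g = u, g = x.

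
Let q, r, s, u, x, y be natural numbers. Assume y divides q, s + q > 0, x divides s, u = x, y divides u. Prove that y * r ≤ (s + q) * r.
u = x and y divides u, so y divides x. From x divides s, y divides s. y divides q, so y divides s + q. s + q > 0, so y ≤ s + q. By multiplying by a non-negative, y * r ≤ (s + q) * r.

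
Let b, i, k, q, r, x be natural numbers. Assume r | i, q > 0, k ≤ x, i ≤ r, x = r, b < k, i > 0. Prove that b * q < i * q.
r | i and i > 0, thus r ≤ i. i ≤ r, so r = i. x = r, so x = i. Since b < k and k ≤ x, b < x. Since x = i, b < i. Since q > 0, b * q < i * q.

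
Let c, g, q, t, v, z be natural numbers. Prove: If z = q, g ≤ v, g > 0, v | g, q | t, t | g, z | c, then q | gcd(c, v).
Because z = q and z | c, q | c. v | g and g > 0, thus v ≤ g. g ≤ v, so g = v. Since q | t and t | g, q | g. g = v, so q | v. q | c, so q | gcd(c, v).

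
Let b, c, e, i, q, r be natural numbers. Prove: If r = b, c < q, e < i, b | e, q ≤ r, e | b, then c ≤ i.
Because r = b and q ≤ r, q ≤ b. c < q, so c < b. Since e | b and b | e, e = b. e < i, so b < i. c < b, so c < i. Then c ≤ i.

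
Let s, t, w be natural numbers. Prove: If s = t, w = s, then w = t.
w = s and s = t. By transitivity, w = t.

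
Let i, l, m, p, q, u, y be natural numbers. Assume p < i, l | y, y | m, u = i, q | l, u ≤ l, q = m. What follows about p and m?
p < m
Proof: l | y and y | m, hence l | m. Because q = m and q | l, m | l. Since l | m, l = m. From u = i and u ≤ l, i ≤ l. p < i, so p < l. l = m, so p < m.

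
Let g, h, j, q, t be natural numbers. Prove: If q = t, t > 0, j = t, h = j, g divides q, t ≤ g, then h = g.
Since h = j and j = t, h = t. Because q = t and g divides q, g divides t. t > 0, so g ≤ t. Since t ≤ g, t = g. h = t, so h = g.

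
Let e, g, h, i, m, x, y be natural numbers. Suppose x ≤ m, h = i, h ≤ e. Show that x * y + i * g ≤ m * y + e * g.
From x ≤ m, by multiplying by a non-negative, x * y ≤ m * y. h = i and h ≤ e, hence i ≤ e. By multiplying by a non-negative, i * g ≤ e * g. Since x * y ≤ m * y, x * y + i * g ≤ m * y + e * g.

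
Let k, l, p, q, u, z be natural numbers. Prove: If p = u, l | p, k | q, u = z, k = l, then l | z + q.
p = u and u = z, therefore p = z. l | p, so l | z. k = l and k | q, therefore l | q. l | z, so l | z + q.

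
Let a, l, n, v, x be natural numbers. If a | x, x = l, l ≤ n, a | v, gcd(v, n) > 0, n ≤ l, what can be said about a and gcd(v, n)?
a ≤ gcd(v, n)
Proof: l ≤ n and n ≤ l, thus l = n. x = l, so x = n. From a | x, a | n. Because a | v, a | gcd(v, n). Because gcd(v, n) > 0, a ≤ gcd(v, n).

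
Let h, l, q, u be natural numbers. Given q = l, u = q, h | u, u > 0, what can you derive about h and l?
h ≤ l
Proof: h | u and u > 0, therefore h ≤ u. u = q, so h ≤ q. Since q = l, h ≤ l.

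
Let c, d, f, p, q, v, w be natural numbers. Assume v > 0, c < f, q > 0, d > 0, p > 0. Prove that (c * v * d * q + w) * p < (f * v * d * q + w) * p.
Since c < f and v > 0, by multiplying by a positive, c * v < f * v. Since d > 0, by multiplying by a positive, c * v * d < f * v * d. Since q > 0, by multiplying by a positive, c * v * d * q < f * v * d * q. Then c * v * d * q + w < f * v * d * q + w. Combined with p > 0, by multiplying by a positive, (c * v * d * q + w) * p < (f * v * d * q + w) * p.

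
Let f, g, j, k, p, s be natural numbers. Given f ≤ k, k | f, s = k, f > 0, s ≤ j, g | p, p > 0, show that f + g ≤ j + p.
Because k | f and f > 0, k ≤ f. Since f ≤ k, k = f. Since s = k, s = f. Since s ≤ j, f ≤ j. Because g | p and p > 0, g ≤ p. f ≤ j, so f + g ≤ j + p.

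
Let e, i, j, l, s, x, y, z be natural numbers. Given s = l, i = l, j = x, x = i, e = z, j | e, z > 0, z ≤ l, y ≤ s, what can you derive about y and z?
y ≤ z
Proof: Since j = x and x = i, j = i. e = z and j | e, so j | z. Since j = i, i | z. Since z > 0, i ≤ z. From i = l, l ≤ z. Since z ≤ l, l = z. Since s = l, s = z. From y ≤ s, y ≤ z.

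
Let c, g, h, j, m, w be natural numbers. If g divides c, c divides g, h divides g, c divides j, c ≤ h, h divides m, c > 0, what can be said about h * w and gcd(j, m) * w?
h * w divides gcd(j, m) * w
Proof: g divides c and c divides g, thus g = c. Since h divides g, h divides c. c > 0, so h ≤ c. From c ≤ h, c = h. c divides j, so h divides j. Since h divides m, h divides gcd(j, m). Then h * w divides gcd(j, m) * w.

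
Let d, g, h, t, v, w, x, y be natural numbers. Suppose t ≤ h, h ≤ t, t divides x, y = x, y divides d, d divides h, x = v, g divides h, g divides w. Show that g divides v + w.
t ≤ h and h ≤ t, therefore t = h. Since t divides x, h divides x. Since y divides d and d divides h, y divides h. Since y = x, x divides h. Since h divides x, h = x. x = v, so h = v. Because g divides h, g divides v. Because g divides w, g divides v + w.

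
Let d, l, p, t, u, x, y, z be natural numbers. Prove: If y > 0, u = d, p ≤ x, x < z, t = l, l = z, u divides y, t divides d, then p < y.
p ≤ x and x < z, hence p < z. t = l and l = z, so t = z. u = d and u divides y, hence d divides y. Since t divides d, t divides y. Since y > 0, t ≤ y. t = z, so z ≤ y. p < z, so p < y.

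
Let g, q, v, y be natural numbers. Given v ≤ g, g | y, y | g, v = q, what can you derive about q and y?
q ≤ y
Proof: Since g | y and y | g, g = y. v = q and v ≤ g, thus q ≤ g. g = y, so q ≤ y.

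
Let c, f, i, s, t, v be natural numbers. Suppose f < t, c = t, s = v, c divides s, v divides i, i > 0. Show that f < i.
s = v and c divides s, hence c divides v. c = t, so t divides v. v divides i, so t divides i. Since i > 0, t ≤ i. f < t, so f < i.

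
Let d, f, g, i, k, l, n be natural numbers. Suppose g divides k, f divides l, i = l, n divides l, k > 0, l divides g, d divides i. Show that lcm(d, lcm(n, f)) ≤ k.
i = l and d divides i, thus d divides l. From n divides l and f divides l, lcm(n, f) divides l. Since d divides l, lcm(d, lcm(n, f)) divides l. From l divides g and g divides k, l divides k. lcm(d, lcm(n, f)) divides l, so lcm(d, lcm(n, f)) divides k. k > 0, so lcm(d, lcm(n, f)) ≤ k.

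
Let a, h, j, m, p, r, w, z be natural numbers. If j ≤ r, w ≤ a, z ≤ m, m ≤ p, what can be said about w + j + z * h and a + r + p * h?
w + j + z * h ≤ a + r + p * h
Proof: z ≤ m and m ≤ p, thus z ≤ p. Then z * h ≤ p * h. Since j ≤ r, j + z * h ≤ r + p * h. w ≤ a, so w + j + z * h ≤ a + r + p * h.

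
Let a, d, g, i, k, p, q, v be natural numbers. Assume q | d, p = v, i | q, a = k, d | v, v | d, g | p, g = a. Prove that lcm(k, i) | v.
Because g = a and g | p, a | p. Since p = v, a | v. Since a = k, k | v. Because d | v and v | d, d = v. Since i | q and q | d, i | d. d = v, so i | v. Since k | v, lcm(k, i) | v.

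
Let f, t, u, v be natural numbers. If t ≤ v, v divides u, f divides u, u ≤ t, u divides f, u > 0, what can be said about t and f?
t = f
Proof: f divides u and u divides f, thus f = u. v divides u and u > 0, so v ≤ u. Since t ≤ v, t ≤ u. Since u ≤ t, u = t. From f = u, f = t. Then t = f.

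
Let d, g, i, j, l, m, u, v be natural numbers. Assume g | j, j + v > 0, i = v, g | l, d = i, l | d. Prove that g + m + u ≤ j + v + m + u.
d = i and i = v, thus d = v. g | l and l | d, therefore g | d. Since d = v, g | v. g | j, so g | j + v. Since j + v > 0, g ≤ j + v. Then g + m ≤ j + v + m. Then g + m + u ≤ j + v + m + u.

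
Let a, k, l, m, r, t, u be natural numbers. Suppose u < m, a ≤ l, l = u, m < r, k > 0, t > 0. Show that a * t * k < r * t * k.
l = u and a ≤ l, so a ≤ u. Since u < m and m < r, u < r. Since a ≤ u, a < r. Since t > 0, by multiplying by a positive, a * t < r * t. Using k > 0, by multiplying by a positive, a * t * k < r * t * k.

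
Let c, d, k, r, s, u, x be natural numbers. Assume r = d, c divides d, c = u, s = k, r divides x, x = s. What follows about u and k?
u divides k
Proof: x = s and s = k, hence x = k. From r = d and r divides x, d divides x. c divides d, so c divides x. Since c = u, u divides x. x = k, so u divides k.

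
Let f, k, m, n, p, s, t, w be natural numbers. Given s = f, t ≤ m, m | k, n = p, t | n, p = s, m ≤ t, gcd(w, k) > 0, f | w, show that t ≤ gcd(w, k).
Since p = s and s = f, p = f. n = p and t | n, therefore t | p. Since p = f, t | f. f | w, so t | w. m ≤ t and t ≤ m, so m = t. m | k, so t | k. Since t | w, t | gcd(w, k). Since gcd(w, k) > 0, t ≤ gcd(w, k).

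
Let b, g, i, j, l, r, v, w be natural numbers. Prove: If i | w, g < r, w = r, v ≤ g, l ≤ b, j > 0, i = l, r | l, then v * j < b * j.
w = r and i | w, hence i | r. i = l, so l | r. r | l, so r = l. v ≤ g and g < r, so v < r. Since r = l, v < l. Since l ≤ b, v < b. Since j > 0, v * j < b * j.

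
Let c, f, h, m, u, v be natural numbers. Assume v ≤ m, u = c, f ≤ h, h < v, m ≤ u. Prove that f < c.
Because f ≤ h and h < v, f < v. v ≤ m and m ≤ u, thus v ≤ u. u = c, so v ≤ c. f < v, so f < c.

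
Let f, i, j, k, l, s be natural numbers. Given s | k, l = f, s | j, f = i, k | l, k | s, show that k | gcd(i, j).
l = f and f = i, thus l = i. Since k | l, k | i. s | k and k | s, hence s = k. s | j, so k | j. k | i, so k | gcd(i, j).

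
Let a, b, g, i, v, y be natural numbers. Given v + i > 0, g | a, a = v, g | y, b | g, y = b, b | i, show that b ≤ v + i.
y = b and g | y, thus g | b. b | g, so g = b. From a = v and g | a, g | v. From g = b, b | v. Because b | i, b | v + i. v + i > 0, so b ≤ v + i.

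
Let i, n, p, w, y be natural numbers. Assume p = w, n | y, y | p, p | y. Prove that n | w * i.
y | p and p | y, thus y = p. Since p = w, y = w. n | y, so n | w. Then n | w * i.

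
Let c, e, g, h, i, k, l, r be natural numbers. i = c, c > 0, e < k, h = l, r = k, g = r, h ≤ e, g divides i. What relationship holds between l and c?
l < c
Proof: h = l and h ≤ e, therefore l ≤ e. Since g = r and r = k, g = k. Since g divides i, k divides i. i = c, so k divides c. Because c > 0, k ≤ c. e < k, so e < c. Since l ≤ e, l < c.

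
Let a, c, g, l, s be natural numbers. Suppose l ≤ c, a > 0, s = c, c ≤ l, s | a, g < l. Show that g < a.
l ≤ c and c ≤ l, thus l = c. g < l, so g < c. s = c and s | a, thus c | a. a > 0, so c ≤ a. g < c, so g < a.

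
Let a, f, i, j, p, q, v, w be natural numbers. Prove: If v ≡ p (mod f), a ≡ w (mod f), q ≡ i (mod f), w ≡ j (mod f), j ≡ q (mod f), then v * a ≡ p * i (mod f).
a ≡ w (mod f) and w ≡ j (mod f), therefore a ≡ j (mod f). Since j ≡ q (mod f), a ≡ q (mod f). q ≡ i (mod f), so a ≡ i (mod f). v ≡ p (mod f), so v * a ≡ p * i (mod f).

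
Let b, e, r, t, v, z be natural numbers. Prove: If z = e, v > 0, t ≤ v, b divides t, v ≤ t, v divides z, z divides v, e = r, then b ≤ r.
v divides z and z divides v, hence v = z. Since z = e, v = e. Since e = r, v = r. Since t ≤ v and v ≤ t, t = v. b divides t, so b divides v. Because v > 0, b ≤ v. Since v = r, b ≤ r.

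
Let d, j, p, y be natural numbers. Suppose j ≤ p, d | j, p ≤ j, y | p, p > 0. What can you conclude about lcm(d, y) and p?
lcm(d, y) ≤ p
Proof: j ≤ p and p ≤ j, therefore j = p. Since d | j, d | p. y | p, so lcm(d, y) | p. p > 0, so lcm(d, y) ≤ p.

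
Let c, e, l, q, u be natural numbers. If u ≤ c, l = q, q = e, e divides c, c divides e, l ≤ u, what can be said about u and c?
u = c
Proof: l = q and q = e, so l = e. From e divides c and c divides e, e = c. l = e, so l = c. l ≤ u, so c ≤ u. u ≤ c, so u = c.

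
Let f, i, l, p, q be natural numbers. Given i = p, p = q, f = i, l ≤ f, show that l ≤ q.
i = p and p = q, hence i = q. Because f = i and l ≤ f, l ≤ i. Since i = q, l ≤ q.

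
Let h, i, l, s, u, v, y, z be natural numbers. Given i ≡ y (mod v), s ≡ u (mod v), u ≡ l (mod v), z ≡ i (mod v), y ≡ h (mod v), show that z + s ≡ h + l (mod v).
z ≡ i (mod v) and i ≡ y (mod v), thus z ≡ y (mod v). y ≡ h (mod v), so z ≡ h (mod v). s ≡ u (mod v) and u ≡ l (mod v), so s ≡ l (mod v). z ≡ h (mod v), so z + s ≡ h + l (mod v).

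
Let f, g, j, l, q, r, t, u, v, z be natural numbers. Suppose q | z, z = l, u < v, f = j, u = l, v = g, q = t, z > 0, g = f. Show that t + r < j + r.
From v = g and g = f, v = f. Since f = j, v = j. From q = t and q | z, t | z. Since z > 0, t ≤ z. z = l, so t ≤ l. From u = l and u < v, l < v. From t ≤ l, t < v. Since v = j, t < j. Then t + r < j + r.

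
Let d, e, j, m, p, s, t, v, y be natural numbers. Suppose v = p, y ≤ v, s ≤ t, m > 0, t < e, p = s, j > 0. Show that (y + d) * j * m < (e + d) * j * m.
v = p and p = s, hence v = s. y ≤ v, so y ≤ s. Since s ≤ t, y ≤ t. t < e, so y < e. Then y + d < e + d. j > 0, so (y + d) * j < (e + d) * j. m > 0, so (y + d) * j * m < (e + d) * j * m.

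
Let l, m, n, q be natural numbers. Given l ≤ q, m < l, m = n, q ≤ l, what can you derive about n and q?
n < q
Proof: l ≤ q and q ≤ l, so l = q. m = n and m < l, hence n < l. l = q, so n < q.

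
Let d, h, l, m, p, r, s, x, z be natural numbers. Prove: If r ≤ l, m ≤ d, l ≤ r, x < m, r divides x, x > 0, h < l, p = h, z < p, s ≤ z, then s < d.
Since l ≤ r and r ≤ l, l = r. p = h and z < p, therefore z < h. h < l, so z < l. Since s ≤ z, s < l. Since l = r, s < r. Since r divides x and x > 0, r ≤ x. Since s < r, s < x. x < m and m ≤ d, thus x < d. From s < x, s < d.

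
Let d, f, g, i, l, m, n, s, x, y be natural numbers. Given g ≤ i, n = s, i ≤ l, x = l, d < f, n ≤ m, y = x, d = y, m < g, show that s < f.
From m < g and g ≤ i, m < i. From n ≤ m, n < i. Since i ≤ l, n < l. d = y and y = x, hence d = x. x = l, so d = l. Since d < f, l < f. n < l, so n < f. Since n = s, s < f.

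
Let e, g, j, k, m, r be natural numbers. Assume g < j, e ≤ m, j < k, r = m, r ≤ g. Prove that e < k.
r ≤ g and g < j, so r < j. Because j < k, r < k. Since r = m, m < k. Since e ≤ m, e < k.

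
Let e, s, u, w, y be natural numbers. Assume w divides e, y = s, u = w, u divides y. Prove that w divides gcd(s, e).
y = s and u divides y, therefore u divides s. u = w, so w divides s. Since w divides e, w divides gcd(s, e).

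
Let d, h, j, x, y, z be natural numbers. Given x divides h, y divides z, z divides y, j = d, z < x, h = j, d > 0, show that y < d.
From z divides y and y divides z, z = y. h = j and j = d, therefore h = d. Since x divides h, x divides d. Since d > 0, x ≤ d. z < x, so z < d. Since z = y, y < d.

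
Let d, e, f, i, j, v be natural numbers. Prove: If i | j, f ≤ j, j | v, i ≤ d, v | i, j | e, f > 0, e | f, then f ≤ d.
From j | v and v | i, j | i. i | j, so i = j. Since j | e and e | f, j | f. Since f > 0, j ≤ f. f ≤ j, so j = f. From i = j, i = f. i ≤ d, so f ≤ d.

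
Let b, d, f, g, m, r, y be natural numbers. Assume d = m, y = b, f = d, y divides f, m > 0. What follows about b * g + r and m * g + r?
b * g + r ≤ m * g + r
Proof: f = d and d = m, hence f = m. From y divides f, y divides m. Since m > 0, y ≤ m. Since y = b, b ≤ m. By multiplying by a non-negative, b * g ≤ m * g. Then b * g + r ≤ m * g + r.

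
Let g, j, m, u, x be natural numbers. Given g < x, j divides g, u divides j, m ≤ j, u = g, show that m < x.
Because u = g and u divides j, g divides j. j divides g, so j = g. Since m ≤ j, m ≤ g. g < x, so m < x.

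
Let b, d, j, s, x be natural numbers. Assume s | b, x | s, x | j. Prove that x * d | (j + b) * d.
x | s and s | b, hence x | b. x | j, so x | j + b. Then x * d | (j + b) * d.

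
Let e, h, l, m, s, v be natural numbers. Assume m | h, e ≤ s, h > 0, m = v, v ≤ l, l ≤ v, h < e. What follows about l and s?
l < s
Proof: From v ≤ l and l ≤ v, v = l. m = v and m | h, hence v | h. Since v = l, l | h. h > 0, so l ≤ h. Since h < e, l < e. From e ≤ s, l < s.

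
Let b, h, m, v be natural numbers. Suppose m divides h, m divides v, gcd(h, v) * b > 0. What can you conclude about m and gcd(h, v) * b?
m ≤ gcd(h, v) * b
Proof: m divides h and m divides v, therefore m divides gcd(h, v). Then m divides gcd(h, v) * b. Since gcd(h, v) * b > 0, m ≤ gcd(h, v) * b.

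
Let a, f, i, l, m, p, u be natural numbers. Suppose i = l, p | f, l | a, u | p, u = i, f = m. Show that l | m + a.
Since u = i and i = l, u = l. Because u | p, l | p. Since f = m and p | f, p | m. l | p, so l | m. l | a, so l | m + a.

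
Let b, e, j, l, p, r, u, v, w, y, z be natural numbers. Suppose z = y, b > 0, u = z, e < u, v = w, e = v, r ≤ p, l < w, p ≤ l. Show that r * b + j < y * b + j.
p ≤ l and l < w, thus p < w. r ≤ p, so r < w. u = z and z = y, so u = y. e < u, so e < y. e = v, so v < y. Since v = w, w < y. r < w, so r < y. b > 0, so r * b < y * b. Then r * b + j < y * b + j.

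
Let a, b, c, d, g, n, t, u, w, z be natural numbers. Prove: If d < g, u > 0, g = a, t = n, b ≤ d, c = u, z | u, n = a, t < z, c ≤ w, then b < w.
Because b ≤ d and d < g, b < g. Since g = a, b < a. Because t = n and t < z, n < z. From n = a, a < z. Because z | u and u > 0, z ≤ u. Since a < z, a < u. From c = u and c ≤ w, u ≤ w. Since a < u, a < w. Since b < a, b < w.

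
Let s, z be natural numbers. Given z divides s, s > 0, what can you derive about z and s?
z ≤ s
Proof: z divides s and s > 0. By divisors are at most what they divide, z ≤ s.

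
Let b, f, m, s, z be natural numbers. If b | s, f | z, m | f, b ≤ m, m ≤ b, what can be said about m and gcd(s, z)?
m | gcd(s, z)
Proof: Because b ≤ m and m ≤ b, b = m. Since b | s, m | s. m | f and f | z, therefore m | z. Because m | s, m | gcd(s, z).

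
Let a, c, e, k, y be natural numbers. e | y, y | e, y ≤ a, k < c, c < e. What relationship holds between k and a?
k < a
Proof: e | y and y | e, hence e = y. From k < c and c < e, k < e. e = y, so k < y. y ≤ a, so k < a.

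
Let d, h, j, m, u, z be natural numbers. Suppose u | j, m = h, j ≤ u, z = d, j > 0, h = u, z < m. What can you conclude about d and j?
d < j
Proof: m = h and h = u, thus m = u. u | j and j > 0, hence u ≤ j. Since j ≤ u, u = j. m = u, so m = j. z = d and z < m, so d < m. m = j, so d < j.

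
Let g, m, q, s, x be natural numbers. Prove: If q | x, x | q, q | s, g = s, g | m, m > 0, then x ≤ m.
Since q | x and x | q, q = x. From g = s and g | m, s | m. q | s, so q | m. Since m > 0, q ≤ m. q = x, so x ≤ m.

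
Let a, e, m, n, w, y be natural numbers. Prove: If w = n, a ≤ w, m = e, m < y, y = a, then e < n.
m = e and m < y, therefore e < y. Since y = a, e < a. a ≤ w, so e < w. w = n, so e < n.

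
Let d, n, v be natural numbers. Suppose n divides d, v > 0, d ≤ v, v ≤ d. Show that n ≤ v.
d ≤ v and v ≤ d, hence d = v. From n divides d, n divides v. Since v > 0, n ≤ v.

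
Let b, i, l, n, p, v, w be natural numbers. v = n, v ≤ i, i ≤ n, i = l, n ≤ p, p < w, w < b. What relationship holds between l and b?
l < b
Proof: From v = n and v ≤ i, n ≤ i. From i ≤ n, n = i. i = l, so n = l. From p < w and w < b, p < b. Since n ≤ p, n < b. Since n = l, l < b.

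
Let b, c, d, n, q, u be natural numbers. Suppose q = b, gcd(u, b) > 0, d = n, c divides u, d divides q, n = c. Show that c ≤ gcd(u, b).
d = n and d divides q, therefore n divides q. Since q = b, n divides b. Since n = c, c divides b. c divides u, so c divides gcd(u, b). Since gcd(u, b) > 0, c ≤ gcd(u, b).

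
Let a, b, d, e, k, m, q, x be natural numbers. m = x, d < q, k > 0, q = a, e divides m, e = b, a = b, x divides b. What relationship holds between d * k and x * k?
d * k < x * k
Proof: From e = b and e divides m, b divides m. Since m = x, b divides x. x divides b, so b = x. Since a = b, a = x. q = a, so q = x. Because d < q, d < x. Since k > 0, by multiplying by a positive, d * k < x * k.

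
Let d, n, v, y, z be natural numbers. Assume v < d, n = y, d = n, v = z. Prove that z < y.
From d = n and n = y, d = y. Since v = z and v < d, z < d. Since d = y, z < y.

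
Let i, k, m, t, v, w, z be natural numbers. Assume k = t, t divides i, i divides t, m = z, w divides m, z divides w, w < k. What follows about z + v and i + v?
z + v < i + v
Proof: t divides i and i divides t, thus t = i. Since k = t, k = i. m = z and w divides m, hence w divides z. Since z divides w, w = z. Since w < k, z < k. Since k = i, z < i. Then z + v < i + v.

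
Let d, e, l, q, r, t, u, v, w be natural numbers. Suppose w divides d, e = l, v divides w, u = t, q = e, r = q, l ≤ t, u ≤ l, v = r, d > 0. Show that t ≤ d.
Since u = t and u ≤ l, t ≤ l. Since l ≤ t, l = t. e = l, so e = t. v = r and r = q, hence v = q. v divides w and w divides d, so v divides d. Since v = q, q divides d. Since q = e, e divides d. Since d > 0, e ≤ d. Since e = t, t ≤ d.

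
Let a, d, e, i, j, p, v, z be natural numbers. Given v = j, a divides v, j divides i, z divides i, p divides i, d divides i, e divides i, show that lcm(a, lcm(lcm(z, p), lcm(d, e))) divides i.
Because v = j and a divides v, a divides j. j divides i, so a divides i. z divides i and p divides i, so lcm(z, p) divides i. d divides i and e divides i, so lcm(d, e) divides i. From lcm(z, p) divides i, lcm(lcm(z, p), lcm(d, e)) divides i. a divides i, so lcm(a, lcm(lcm(z, p), lcm(d, e))) divides i.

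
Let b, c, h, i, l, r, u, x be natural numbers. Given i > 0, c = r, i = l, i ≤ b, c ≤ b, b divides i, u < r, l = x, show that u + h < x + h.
b divides i and i > 0, hence b ≤ i. i ≤ b, so b = i. Since i = l, b = l. l = x, so b = x. Because c = r and c ≤ b, r ≤ b. u < r, so u < b. b = x, so u < x. Then u + h < x + h.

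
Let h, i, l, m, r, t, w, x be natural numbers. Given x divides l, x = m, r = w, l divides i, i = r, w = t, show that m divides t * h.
Because r = w and w = t, r = t. x divides l and l divides i, hence x divides i. Since x = m, m divides i. Since i = r, m divides r. Since r = t, m divides t. Then m divides t * h.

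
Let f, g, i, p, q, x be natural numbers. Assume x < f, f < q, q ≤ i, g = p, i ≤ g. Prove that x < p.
x < f and f < q, so x < q. Since g = p and i ≤ g, i ≤ p. Since q ≤ i, q ≤ p. From x < q, x < p.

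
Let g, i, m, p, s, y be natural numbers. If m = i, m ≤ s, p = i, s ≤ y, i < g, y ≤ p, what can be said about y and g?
y < g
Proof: Because m ≤ s and s ≤ y, m ≤ y. m = i, so i ≤ y. From p = i and y ≤ p, y ≤ i. Since i ≤ y, i = y. Since i < g, y < g.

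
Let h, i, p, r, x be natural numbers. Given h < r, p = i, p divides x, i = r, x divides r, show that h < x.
p = i and i = r, so p = r. p divides x, so r divides x. Because x divides r, r = x. Since h < r, h < x.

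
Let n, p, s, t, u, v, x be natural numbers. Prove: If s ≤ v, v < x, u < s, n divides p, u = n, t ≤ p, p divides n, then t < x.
Since n divides p and p divides n, n = p. u = n, so u = p. u < s, so p < s. Since s ≤ v, p < v. Because t ≤ p, t < v. Since v < x, t < x.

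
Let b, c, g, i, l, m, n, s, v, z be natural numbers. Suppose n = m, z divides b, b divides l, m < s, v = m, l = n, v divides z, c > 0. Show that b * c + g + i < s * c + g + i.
Because v = m and v divides z, m divides z. z divides b, so m divides b. Because l = n and b divides l, b divides n. n = m, so b divides m. Since m divides b, m = b. Since m < s, b < s. Since c > 0, by multiplying by a positive, b * c < s * c. Then b * c + g < s * c + g. Then b * c + g + i < s * c + g + i.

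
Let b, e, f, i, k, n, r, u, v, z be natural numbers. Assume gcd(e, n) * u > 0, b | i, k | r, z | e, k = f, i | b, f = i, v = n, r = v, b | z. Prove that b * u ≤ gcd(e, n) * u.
From b | z and z | e, b | e. i | b and b | i, therefore i = b. f = i, so f = b. r = v and v = n, thus r = n. k = f and k | r, hence f | r. r = n, so f | n. Since f = b, b | n. b | e, so b | gcd(e, n). Then b * u | gcd(e, n) * u. Since gcd(e, n) * u > 0, b * u ≤ gcd(e, n) * u.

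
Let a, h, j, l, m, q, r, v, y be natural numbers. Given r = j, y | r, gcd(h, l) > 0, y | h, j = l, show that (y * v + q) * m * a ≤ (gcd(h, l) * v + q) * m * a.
Since r = j and j = l, r = l. From y | r, y | l. Since y | h, y | gcd(h, l). Because gcd(h, l) > 0, y ≤ gcd(h, l). Then y * v ≤ gcd(h, l) * v. Then y * v + q ≤ gcd(h, l) * v + q. Then (y * v + q) * m ≤ (gcd(h, l) * v + q) * m. Then (y * v + q) * m * a ≤ (gcd(h, l) * v + q) * m * a.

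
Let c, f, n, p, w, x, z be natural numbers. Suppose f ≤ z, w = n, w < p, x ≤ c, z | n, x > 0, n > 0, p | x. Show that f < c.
Since z | n and n > 0, z ≤ n. w = n and w < p, so n < p. Since z ≤ n, z < p. f ≤ z, so f < p. p | x and x > 0, therefore p ≤ x. x ≤ c, so p ≤ c. Since f < p, f < c.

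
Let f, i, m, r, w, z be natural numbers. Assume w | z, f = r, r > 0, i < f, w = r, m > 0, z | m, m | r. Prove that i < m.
w = r and w | z, therefore r | z. z | m, so r | m. Since m > 0, r ≤ m. From m | r and r > 0, m ≤ r. r ≤ m, so r = m. f = r, so f = m. i < f, so i < m.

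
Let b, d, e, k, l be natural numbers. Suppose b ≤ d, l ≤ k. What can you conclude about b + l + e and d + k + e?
b + l + e ≤ d + k + e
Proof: Because b ≤ d and l ≤ k, b + l ≤ d + k. Then b + l + e ≤ d + k + e.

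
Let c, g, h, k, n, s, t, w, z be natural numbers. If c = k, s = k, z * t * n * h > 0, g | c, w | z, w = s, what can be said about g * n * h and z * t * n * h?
g * n * h ≤ z * t * n * h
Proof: Since c = k and g | c, g | k. Since w = s and s = k, w = k. w | z, so k | z. From g | k, g | z. Then g | z * t. Then g * n | z * t * n. Then g * n * h | z * t * n * h. Since z * t * n * h > 0, g * n * h ≤ z * t * n * h.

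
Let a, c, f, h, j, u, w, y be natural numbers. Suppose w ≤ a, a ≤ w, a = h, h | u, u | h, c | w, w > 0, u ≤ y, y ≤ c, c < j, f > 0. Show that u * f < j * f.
w ≤ a and a ≤ w, thus w = a. Since a = h, w = h. h | u and u | h, so h = u. Because w = h, w = u. c | w and w > 0, hence c ≤ w. Because w = u, c ≤ u. Since u ≤ y and y ≤ c, u ≤ c. c ≤ u, so c = u. c < j, so u < j. Since f > 0, u * f < j * f.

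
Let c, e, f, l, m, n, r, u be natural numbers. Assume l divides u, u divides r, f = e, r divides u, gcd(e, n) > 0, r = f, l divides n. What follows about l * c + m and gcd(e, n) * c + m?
l * c + m ≤ gcd(e, n) * c + m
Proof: Because u divides r and r divides u, u = r. Since r = f, u = f. f = e, so u = e. l divides u, so l divides e. Since l divides n, l divides gcd(e, n). Because gcd(e, n) > 0, l ≤ gcd(e, n). By multiplying by a non-negative, l * c ≤ gcd(e, n) * c. Then l * c + m ≤ gcd(e, n) * c + m.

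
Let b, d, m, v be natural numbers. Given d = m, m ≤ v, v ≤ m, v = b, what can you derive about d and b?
d = b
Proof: m ≤ v and v ≤ m, thus m = v. Because d = m, d = v. Since v = b, d = b.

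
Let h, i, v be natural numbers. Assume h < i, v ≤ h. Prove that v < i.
Because v ≤ h and h < i, by transitivity, v < i.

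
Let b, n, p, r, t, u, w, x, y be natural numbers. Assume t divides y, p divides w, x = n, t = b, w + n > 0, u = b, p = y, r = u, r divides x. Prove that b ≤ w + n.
t = b and t divides y, thus b divides y. p = y and p divides w, thus y divides w. b divides y, so b divides w. Since r = u and u = b, r = b. Since r divides x, b divides x. x = n, so b divides n. b divides w, so b divides w + n. w + n > 0, so b ≤ w + n.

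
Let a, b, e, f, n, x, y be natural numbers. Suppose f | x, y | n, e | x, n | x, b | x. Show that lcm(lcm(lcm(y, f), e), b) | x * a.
Because y | n and n | x, y | x. Since f | x, lcm(y, f) | x. Because e | x, lcm(lcm(y, f), e) | x. Since b | x, lcm(lcm(lcm(y, f), e), b) | x. Then lcm(lcm(lcm(y, f), e), b) | x * a.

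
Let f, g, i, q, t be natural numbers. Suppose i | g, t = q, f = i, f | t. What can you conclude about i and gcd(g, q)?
i | gcd(g, q)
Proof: f = i and f | t, thus i | t. Since t = q, i | q. Since i | g, i | gcd(g, q).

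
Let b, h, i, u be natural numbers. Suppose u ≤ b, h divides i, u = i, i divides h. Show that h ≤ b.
Since i divides h and h divides i, i = h. u = i and u ≤ b, therefore i ≤ b. i = h, so h ≤ b.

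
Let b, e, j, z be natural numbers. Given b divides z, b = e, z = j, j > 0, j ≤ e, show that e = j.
b = e and b divides z, so e divides z. Since z = j, e divides j. Since j > 0, e ≤ j. Because j ≤ e, e = j.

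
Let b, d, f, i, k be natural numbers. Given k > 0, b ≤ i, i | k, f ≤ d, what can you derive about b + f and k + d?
b + f ≤ k + d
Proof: Because i | k and k > 0, i ≤ k. b ≤ i, so b ≤ k. Since f ≤ d, b + f ≤ k + d.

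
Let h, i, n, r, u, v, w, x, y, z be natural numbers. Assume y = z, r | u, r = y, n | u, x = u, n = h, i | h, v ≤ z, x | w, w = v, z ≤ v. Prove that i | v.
x = u and x | w, hence u | w. Since w = v, u | v. Since z ≤ v and v ≤ z, z = v. Since y = z, y = v. r = y and r | u, therefore y | u. y = v, so v | u. u | v, so u = v. From n = h and n | u, h | u. i | h, so i | u. Since u = v, i | v.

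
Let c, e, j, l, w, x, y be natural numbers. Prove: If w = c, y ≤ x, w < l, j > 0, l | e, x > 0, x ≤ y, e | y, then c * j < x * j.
y ≤ x and x ≤ y, so y = x. From l | e and e | y, l | y. Since y = x, l | x. x > 0, so l ≤ x. From w < l, w < x. w = c, so c < x. From j > 0, c * j < x * j.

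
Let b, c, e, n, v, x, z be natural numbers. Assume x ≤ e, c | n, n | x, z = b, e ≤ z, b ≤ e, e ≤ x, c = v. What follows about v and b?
v | b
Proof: x ≤ e and e ≤ x, thus x = e. z = b and e ≤ z, hence e ≤ b. Since b ≤ e, e = b. x = e, so x = b. Because c = v and c | n, v | n. Since n | x, v | x. x = b, so v | b.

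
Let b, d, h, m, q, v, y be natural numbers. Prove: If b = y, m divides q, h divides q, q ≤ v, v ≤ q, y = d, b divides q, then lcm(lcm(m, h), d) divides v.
Because q ≤ v and v ≤ q, q = v. m divides q and h divides q, therefore lcm(m, h) divides q. b = y and y = d, so b = d. b divides q, so d divides q. Since lcm(m, h) divides q, lcm(lcm(m, h), d) divides q. q = v, so lcm(lcm(m, h), d) divides v.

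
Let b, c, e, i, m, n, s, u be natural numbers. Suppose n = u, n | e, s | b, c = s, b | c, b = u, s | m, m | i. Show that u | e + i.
n = u and n | e, so u | e. c = s and b | c, hence b | s. Since s | b, s = b. Since b = u, s = u. Since s | m and m | i, s | i. s = u, so u | i. Since u | e, u | e + i.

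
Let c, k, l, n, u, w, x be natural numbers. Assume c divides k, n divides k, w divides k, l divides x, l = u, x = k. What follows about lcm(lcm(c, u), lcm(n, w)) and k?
lcm(lcm(c, u), lcm(n, w)) divides k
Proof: Since x = k and l divides x, l divides k. l = u, so u divides k. Because c divides k, lcm(c, u) divides k. Since n divides k and w divides k, lcm(n, w) divides k. From lcm(c, u) divides k, lcm(lcm(c, u), lcm(n, w)) divides k.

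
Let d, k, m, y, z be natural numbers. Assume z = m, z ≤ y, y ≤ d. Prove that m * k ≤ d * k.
z ≤ y and y ≤ d, hence z ≤ d. z = m, so m ≤ d. By multiplying by a non-negative, m * k ≤ d * k.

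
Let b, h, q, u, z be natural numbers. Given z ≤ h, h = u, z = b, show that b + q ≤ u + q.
Because h = u and z ≤ h, z ≤ u. z = b, so b ≤ u. Then b + q ≤ u + q.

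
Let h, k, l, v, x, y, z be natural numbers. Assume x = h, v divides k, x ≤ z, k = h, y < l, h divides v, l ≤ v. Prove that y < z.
Because y < l and l ≤ v, y < v. k = h and v divides k, therefore v divides h. h divides v, so h = v. Because x = h, x = v. x ≤ z, so v ≤ z. Since y < v, y < z.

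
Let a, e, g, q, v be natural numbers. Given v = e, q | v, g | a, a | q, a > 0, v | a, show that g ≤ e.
a | q and q | v, hence a | v. Since v | a, a = v. g | a and a > 0, therefore g ≤ a. Since a = v, g ≤ v. Since v = e, g ≤ e.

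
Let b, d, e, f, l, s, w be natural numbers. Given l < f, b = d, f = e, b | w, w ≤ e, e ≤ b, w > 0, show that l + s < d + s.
From b | w and w > 0, b ≤ w. w ≤ e, so b ≤ e. e ≤ b, so e = b. f = e, so f = b. b = d, so f = d. l < f, so l < d. Then l + s < d + s.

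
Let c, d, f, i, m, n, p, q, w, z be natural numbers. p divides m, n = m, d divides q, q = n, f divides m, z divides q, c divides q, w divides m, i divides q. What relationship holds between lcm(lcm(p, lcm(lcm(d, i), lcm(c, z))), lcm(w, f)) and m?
lcm(lcm(p, lcm(lcm(d, i), lcm(c, z))), lcm(w, f)) divides m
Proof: q = n and n = m, so q = m. d divides q and i divides q, therefore lcm(d, i) divides q. Since c divides q and z divides q, lcm(c, z) divides q. From lcm(d, i) divides q, lcm(lcm(d, i), lcm(c, z)) divides q. Since q = m, lcm(lcm(d, i), lcm(c, z)) divides m. Since p divides m, lcm(p, lcm(lcm(d, i), lcm(c, z))) divides m. w divides m and f divides m, hence lcm(w, f) divides m. Since lcm(p, lcm(lcm(d, i), lcm(c, z))) divides m, lcm(lcm(p, lcm(lcm(d, i), lcm(c, z))), lcm(w, f)) divides m.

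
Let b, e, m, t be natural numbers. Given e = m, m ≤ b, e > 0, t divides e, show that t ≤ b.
t divides e and e > 0, hence t ≤ e. Since e = m, t ≤ m. m ≤ b, so t ≤ b.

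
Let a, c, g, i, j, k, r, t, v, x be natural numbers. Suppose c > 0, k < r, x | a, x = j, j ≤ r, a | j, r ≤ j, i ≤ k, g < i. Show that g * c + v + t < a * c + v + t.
g < i and i ≤ k, hence g < k. r ≤ j and j ≤ r, hence r = j. x = j and x | a, so j | a. Since a | j, j = a. r = j, so r = a. k < r, so k < a. Since g < k, g < a. Since c > 0, g * c < a * c. Then g * c + v < a * c + v. Then g * c + v + t < a * c + v + t.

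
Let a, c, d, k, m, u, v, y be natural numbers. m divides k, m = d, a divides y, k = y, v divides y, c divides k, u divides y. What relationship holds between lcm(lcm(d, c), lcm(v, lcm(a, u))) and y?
lcm(lcm(d, c), lcm(v, lcm(a, u))) divides y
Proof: m = d and m divides k, hence d divides k. Since c divides k, lcm(d, c) divides k. k = y, so lcm(d, c) divides y. a divides y and u divides y, therefore lcm(a, u) divides y. Since v divides y, lcm(v, lcm(a, u)) divides y. lcm(d, c) divides y, so lcm(lcm(d, c), lcm(v, lcm(a, u))) divides y.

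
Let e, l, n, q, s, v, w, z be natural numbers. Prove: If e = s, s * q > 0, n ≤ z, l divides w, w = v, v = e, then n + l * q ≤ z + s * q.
From v = e and e = s, v = s. w = v, so w = s. l divides w, so l divides s. Then l * q divides s * q. Since s * q > 0, l * q ≤ s * q. Since n ≤ z, n + l * q ≤ z + s * q.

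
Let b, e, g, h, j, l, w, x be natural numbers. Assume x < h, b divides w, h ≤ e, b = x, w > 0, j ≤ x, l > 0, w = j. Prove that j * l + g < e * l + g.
b = x and b divides w, therefore x divides w. Since w > 0, x ≤ w. From w = j, x ≤ j. j ≤ x, so x = j. x < h and h ≤ e, therefore x < e. Since x = j, j < e. Since l > 0, by multiplying by a positive, j * l < e * l. Then j * l + g < e * l + g.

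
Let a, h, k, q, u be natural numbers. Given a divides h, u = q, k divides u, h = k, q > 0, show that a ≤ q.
From h = k and a divides h, a divides k. Since k divides u, a divides u. u = q, so a divides q. q > 0, so a ≤ q.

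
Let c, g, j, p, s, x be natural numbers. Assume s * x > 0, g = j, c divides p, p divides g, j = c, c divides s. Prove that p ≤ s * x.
Since g = j and j = c, g = c. Since p divides g, p divides c. Since c divides p, c = p. c divides s, so p divides s. Then p divides s * x. Since s * x > 0, p ≤ s * x.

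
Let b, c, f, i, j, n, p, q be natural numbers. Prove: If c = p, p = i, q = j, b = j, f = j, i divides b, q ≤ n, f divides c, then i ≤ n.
Because f = j and f divides c, j divides c. c = p, so j divides p. p = i, so j divides i. Since b = j and i divides b, i divides j. j divides i, so j = i. q = j and q ≤ n, so j ≤ n. j = i, so i ≤ n.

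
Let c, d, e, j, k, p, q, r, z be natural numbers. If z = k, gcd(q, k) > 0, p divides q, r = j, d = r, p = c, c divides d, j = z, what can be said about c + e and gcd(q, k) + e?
c + e ≤ gcd(q, k) + e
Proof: p = c and p divides q, hence c divides q. j = z and z = k, hence j = k. Since d = r and r = j, d = j. c divides d, so c divides j. j = k, so c divides k. Since c divides q, c divides gcd(q, k). gcd(q, k) > 0, so c ≤ gcd(q, k). Then c + e ≤ gcd(q, k) + e.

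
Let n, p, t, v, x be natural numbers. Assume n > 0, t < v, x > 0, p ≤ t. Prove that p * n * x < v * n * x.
p ≤ t and t < v, thus p < v. From n > 0, p * n < v * n. From x > 0, p * n * x < v * n * x.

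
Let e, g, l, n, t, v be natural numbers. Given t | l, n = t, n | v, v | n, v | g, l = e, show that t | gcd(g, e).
v | n and n | v, hence v = n. Since n = t, v = t. v | g, so t | g. Because l = e and t | l, t | e. From t | g, t | gcd(g, e).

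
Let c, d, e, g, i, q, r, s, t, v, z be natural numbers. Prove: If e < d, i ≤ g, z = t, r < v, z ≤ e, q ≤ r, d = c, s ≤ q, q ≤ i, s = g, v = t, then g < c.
Because q ≤ i and i ≤ g, q ≤ g. s = g and s ≤ q, therefore g ≤ q. From q ≤ g, q = g. v = t and r < v, hence r < t. z = t and z ≤ e, thus t ≤ e. r < t, so r < e. Since q ≤ r, q < e. e < d, so q < d. d = c, so q < c. Since q = g, g < c.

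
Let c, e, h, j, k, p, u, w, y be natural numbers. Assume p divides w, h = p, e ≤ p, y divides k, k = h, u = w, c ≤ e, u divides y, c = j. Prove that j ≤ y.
u = w and u divides y, therefore w divides y. p divides w, so p divides y. k = h and y divides k, therefore y divides h. h = p, so y divides p. Since p divides y, p = y. c ≤ e and e ≤ p, therefore c ≤ p. Since p = y, c ≤ y. c = j, so j ≤ y.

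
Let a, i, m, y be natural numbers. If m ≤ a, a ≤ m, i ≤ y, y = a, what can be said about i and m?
i ≤ m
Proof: Since a ≤ m and m ≤ a, a = m. y = a, so y = m. Since i ≤ y, i ≤ m.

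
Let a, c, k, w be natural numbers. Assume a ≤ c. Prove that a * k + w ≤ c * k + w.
From a ≤ c, by multiplying by a non-negative, a * k ≤ c * k. Then a * k + w ≤ c * k + w.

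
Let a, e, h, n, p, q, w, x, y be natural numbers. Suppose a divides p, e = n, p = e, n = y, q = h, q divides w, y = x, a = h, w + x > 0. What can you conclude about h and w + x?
h ≤ w + x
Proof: q = h and q divides w, so h divides w. e = n and n = y, therefore e = y. Since y = x, e = x. From p = e and a divides p, a divides e. Because a = h, h divides e. e = x, so h divides x. Since h divides w, h divides w + x. Because w + x > 0, h ≤ w + x.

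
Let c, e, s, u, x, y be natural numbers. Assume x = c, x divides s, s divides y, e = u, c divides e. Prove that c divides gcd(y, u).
Because x = c and x divides s, c divides s. Because s divides y, c divides y. e = u and c divides e, hence c divides u. c divides y, so c divides gcd(y, u).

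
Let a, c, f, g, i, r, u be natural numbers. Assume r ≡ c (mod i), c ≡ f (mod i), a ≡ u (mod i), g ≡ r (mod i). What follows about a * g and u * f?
a * g ≡ u * f (mod i)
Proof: g ≡ r (mod i) and r ≡ c (mod i), hence g ≡ c (mod i). c ≡ f (mod i), so g ≡ f (mod i). Because a ≡ u (mod i), a * g ≡ u * f (mod i).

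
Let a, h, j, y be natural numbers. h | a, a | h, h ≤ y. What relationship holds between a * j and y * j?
a * j ≤ y * j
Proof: From h | a and a | h, h = a. Since h ≤ y, a ≤ y. Then a * j ≤ y * j.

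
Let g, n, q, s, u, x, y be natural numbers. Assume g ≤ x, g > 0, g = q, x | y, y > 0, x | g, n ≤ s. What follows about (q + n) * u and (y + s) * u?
(q + n) * u ≤ (y + s) * u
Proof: x | g and g > 0, hence x ≤ g. Since g ≤ x, x = g. g = q, so x = q. x | y and y > 0, therefore x ≤ y. Since x = q, q ≤ y. Since n ≤ s, q + n ≤ y + s. Then (q + n) * u ≤ (y + s) * u.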